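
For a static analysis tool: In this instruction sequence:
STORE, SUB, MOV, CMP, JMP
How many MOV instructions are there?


Scanning instruction sequence for MOV:
  Position 1: STORE
  Position 2: SUB
  Position 3: MOV <- MATCH
  Position 4: CMP
  Position 5: JMP
Matches at positions: [3]
Total MOV count: 1

1


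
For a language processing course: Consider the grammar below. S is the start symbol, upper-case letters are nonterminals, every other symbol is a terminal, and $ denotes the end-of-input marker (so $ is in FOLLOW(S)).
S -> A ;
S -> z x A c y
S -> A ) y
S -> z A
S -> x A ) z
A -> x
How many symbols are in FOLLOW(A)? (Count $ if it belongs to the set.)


S is the start symbol and does not occur in any rule body, so FOLLOW(S) = {$}.
Examining every occurrence of A in a rule body:
  S -> A ; : A is followed by terminal ';' -> add ';'
  S -> z x A c y : A is followed by terminal 'c' -> add 'c'
  S -> A ) y : A is followed by terminal ')' -> add ')'
  S -> z A : A is at the right end -> add FOLLOW(S) = {$}
  S -> x A ) z : A is followed by terminal ')' -> add ')' (already in the set)
  A -> x : A does not occur in the body -> contributes nothing
FOLLOW(A) = {), ;, c, $}
Count: 4

4


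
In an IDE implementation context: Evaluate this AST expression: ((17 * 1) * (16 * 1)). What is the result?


Expression: ((17 * 1) * (16 * 1))
Evaluating step by step:
  17 * 1 = 17
  16 * 1 = 16
  17 * 16 = 272
Result: 272

272


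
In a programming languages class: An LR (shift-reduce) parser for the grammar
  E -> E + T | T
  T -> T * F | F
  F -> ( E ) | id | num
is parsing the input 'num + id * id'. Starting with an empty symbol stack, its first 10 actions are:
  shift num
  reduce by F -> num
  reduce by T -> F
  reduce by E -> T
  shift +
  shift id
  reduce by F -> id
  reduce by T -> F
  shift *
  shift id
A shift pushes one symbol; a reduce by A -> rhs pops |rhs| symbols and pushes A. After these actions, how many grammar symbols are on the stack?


Tracking the symbol stack through each action:
  Action 1: shift 'num' : push -> stack = [num] (size 1)
  Action 2: reduce by F -> num : pop 1, push F -> stack = [F] (size 1)
  Action 3: reduce by T -> F : pop 1, push T -> stack = [T] (size 1)
  Action 4: reduce by E -> T : pop 1, push E -> stack = [E] (size 1)
  Action 5: shift '+' : push -> stack = [E, +] (size 2)
  Action 6: shift 'id' : push -> stack = [E, +, id] (size 3)
  Action 7: reduce by F -> id : pop 1, push F -> stack = [E, +, F] (size 3)
  Action 8: reduce by T -> F : pop 1, push T -> stack = [E, +, T] (size 3)
  Action 9: shift '*' : push -> stack = [E, +, T, *] (size 4)
  Action 10: shift 'id' : push -> stack = [E, +, T, *, id] (size 5)
Final stack size: 5

5


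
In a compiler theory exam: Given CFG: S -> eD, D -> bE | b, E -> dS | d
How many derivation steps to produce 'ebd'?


Grammar: S -> eD, D -> bE | b, E -> dS | d
Deriving 'ebd':
Step 1: S -> eD => eD
Step 2: D -> bE => ebE
Step 3: E -> d => ebd
Total derivation steps: 3

3


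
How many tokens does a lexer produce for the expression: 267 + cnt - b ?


Scanning '267 + cnt - b'
Token 1: '267' -> integer_literal
Token 2: '+' -> operator
Token 3: 'cnt' -> identifier
Token 4: '-' -> operator
Token 5: 'b' -> identifier
Total tokens: 5

5


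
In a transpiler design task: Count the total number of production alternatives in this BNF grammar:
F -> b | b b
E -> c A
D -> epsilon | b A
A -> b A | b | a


Counting alternatives per rule:
  F: 2 alternative(s)
  E: 1 alternative(s)
  D: 2 alternative(s)
  A: 3 alternative(s)
Sum: 2 + 1 + 2 + 3 = 8

8


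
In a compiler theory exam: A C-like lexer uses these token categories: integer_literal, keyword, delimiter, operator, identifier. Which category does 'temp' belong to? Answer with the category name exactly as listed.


Token: 'temp'
Checking categories:
  identifier: YES
  integer_literal: no
  operator: no
  keyword: no
  delimiter: no
Category: identifier

identifier


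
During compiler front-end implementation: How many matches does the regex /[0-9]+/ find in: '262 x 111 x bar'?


Pattern: /[0-9]+/ (int literals)
Input: '262 x 111 x bar'
Scanning for matches:
  Match 1: '262'
  Match 2: '111'
Total matches: 2

2


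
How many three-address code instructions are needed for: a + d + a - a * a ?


Expression: a + d + a - a * a
Generating three-address code (respecting * over +/- precedence):
  Instruction 1: t1 = a * a
  Instruction 2: t2 = a + d
  Instruction 3: t3 = t2 + a
  Instruction 4: t4 = t3 - t1
Total instructions: 4

4


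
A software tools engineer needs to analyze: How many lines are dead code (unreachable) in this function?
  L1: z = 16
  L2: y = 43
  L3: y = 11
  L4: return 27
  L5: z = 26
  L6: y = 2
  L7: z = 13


Analyzing control flow:
  L1: reachable (before return)
  L2: reachable (before return)
  L3: reachable (before return)
  L4: reachable (return statement)
  L5: DEAD (after return at L4)
  L6: DEAD (after return at L4)
  L7: DEAD (after return at L4)
Return at L4, total lines = 7
Dead lines: L5 through L7
Count: 3

3


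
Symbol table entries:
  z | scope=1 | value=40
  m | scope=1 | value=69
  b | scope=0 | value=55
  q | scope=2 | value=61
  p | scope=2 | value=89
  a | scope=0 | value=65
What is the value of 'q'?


Searching symbol table for 'q':
  z | scope=1 | value=40
  m | scope=1 | value=69
  b | scope=0 | value=55
  q | scope=2 | value=61 <- MATCH
  p | scope=2 | value=89
  a | scope=0 | value=65
Found 'q' at scope 2 with value 61

61


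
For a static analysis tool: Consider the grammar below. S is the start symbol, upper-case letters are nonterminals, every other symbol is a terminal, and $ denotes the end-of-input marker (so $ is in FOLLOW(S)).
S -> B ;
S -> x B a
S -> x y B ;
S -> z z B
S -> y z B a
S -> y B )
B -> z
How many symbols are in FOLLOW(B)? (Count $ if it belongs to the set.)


S is the start symbol and does not occur in any rule body, so FOLLOW(S) = {$}.
Examining every occurrence of B in a rule body:
  S -> B ; : B is followed by terminal ';' -> add ';'
  S -> x B a : B is followed by terminal 'a' -> add 'a'
  S -> x y B ; : B is followed by terminal ';' -> add ';' (already in the set)
  S -> z z B : B is at the right end -> add FOLLOW(S) = {$}
  S -> y z B a : B is followed by terminal 'a' -> add 'a' (already in the set)
  S -> y B ) : B is followed by terminal ')' -> add ')'
  B -> z : B does not occur in the body -> contributes nothing
FOLLOW(B) = {), ;, a, $}
Count: 4

4


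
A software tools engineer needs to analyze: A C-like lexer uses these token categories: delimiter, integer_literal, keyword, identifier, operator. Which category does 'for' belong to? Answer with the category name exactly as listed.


Token: 'for'
Checking categories:
  identifier: no
  integer_literal: no
  operator: no
  keyword: YES
  delimiter: no
Category: keyword

keyword


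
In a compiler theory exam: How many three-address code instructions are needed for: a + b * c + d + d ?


Expression: a + b * c + d + d
Generating three-address code (respecting * over +/- precedence):
  Instruction 1: t1 = b * c
  Instruction 2: t2 = a + t1
  Instruction 3: t3 = t2 + d
  Instruction 4: t4 = t3 + d
Total instructions: 4

4


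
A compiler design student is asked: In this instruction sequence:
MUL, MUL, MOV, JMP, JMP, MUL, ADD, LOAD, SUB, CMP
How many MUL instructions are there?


Scanning instruction sequence for MUL:
  Position 1: MUL <- MATCH
  Position 2: MUL <- MATCH
  Position 3: MOV
  Position 4: JMP
  Position 5: JMP
  Position 6: MUL <- MATCH
  Position 7: ADD
  Position 8: LOAD
  Position 9: SUB
  Position 10: CMP
Matches at positions: [1, 2, 6]
Total MUL count: 3

3


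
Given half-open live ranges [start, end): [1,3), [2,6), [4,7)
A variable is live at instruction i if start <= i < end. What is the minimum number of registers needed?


Live ranges:
  Var0: [1, 3)
  Var1: [2, 6)
  Var2: [4, 7)
Sweep-line events (position, delta, active):
  pos=1 start -> active=1
  pos=2 start -> active=2
  pos=3 end -> active=1
  pos=4 start -> active=2
  pos=6 end -> active=1
  pos=7 end -> active=0
Maximum simultaneous active: 2
Minimum registers needed: 2

2


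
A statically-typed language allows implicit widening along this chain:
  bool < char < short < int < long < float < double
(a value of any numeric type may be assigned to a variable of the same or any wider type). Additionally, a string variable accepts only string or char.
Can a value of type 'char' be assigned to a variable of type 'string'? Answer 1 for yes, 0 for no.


Target variable type: string
Source value type: char
Rule: string accepts only {string, char}
  source 'char' in {string, char}? Yes
Result: 1

1


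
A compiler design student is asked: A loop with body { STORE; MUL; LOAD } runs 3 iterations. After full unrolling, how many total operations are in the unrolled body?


Loop body operations: STORE, MUL, LOAD (3 ops per iteration)
Unrolling 3 iterations:
  Iteration 1: STORE, MUL, LOAD (3 ops)
  Iteration 2: STORE, MUL, LOAD (3 ops)
  Iteration 3: STORE, MUL, LOAD (3 ops)
Total: 3 iterations * 3 ops/iter = 9 operations

9


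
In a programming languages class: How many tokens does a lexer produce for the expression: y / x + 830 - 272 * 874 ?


Scanning 'y / x + 830 - 272 * 874'
Token 1: 'y' -> identifier
Token 2: '/' -> operator
Token 3: 'x' -> identifier
Token 4: '+' -> operator
Token 5: '830' -> integer_literal
Token 6: '-' -> operator
Token 7: '272' -> integer_literal
Token 8: '*' -> operator
Token 9: '874' -> integer_literal
Total tokens: 9

9


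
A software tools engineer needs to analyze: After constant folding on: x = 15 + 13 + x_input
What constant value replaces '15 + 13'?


Identifying constant sub-expression:
  Original: x = 15 + 13 + x_input
  15 and 13 are both compile-time constants
  Evaluating: 15 + 13 = 28
  After folding: x = 28 + x_input

28


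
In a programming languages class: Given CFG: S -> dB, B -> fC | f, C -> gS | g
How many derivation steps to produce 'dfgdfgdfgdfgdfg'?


Grammar: S -> dB, B -> fC | f, C -> gS | g
Deriving 'dfgdfgdfgdfgdfg':
Step 1: S -> dB => dB
Step 2: B -> fC => dfC
Step 3: C -> gS => dfgS
Step 4: S -> dB => dfgdB
Step 5: B -> fC => dfgdfC
Step 6: C -> gS => dfgdfgS
Step 7: S -> dB => dfgdfgdB
Step 8: B -> fC => dfgdfgdfC
Step 9: C -> gS => dfgdfgdfgS
Step 10: S -> dB => dfgdfgdfgdB
Step 11: B -> fC => dfgdfgdfgdfC
Step 12: C -> gS => dfgdfgdfgdfgS
Step 13: S -> dB => dfgdfgdfgdfgdB
Step 14: B -> fC => dfgdfgdfgdfgdfC
Step 15: C -> g => dfgdfgdfgdfgdfg
Total derivation steps: 15

15


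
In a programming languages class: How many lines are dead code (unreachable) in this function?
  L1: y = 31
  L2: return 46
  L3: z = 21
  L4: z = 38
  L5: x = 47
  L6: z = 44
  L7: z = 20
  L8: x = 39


Analyzing control flow:
  L1: reachable (before return)
  L2: reachable (return statement)
  L3: DEAD (after return at L2)
  L4: DEAD (after return at L2)
  L5: DEAD (after return at L2)
  L6: DEAD (after return at L2)
  L7: DEAD (after return at L2)
  L8: DEAD (after return at L2)
Return at L2, total lines = 8
Dead lines: L3 through L8
Count: 6

6


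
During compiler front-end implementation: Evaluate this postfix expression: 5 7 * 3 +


Processing tokens left to right:
Push 5, Push 7
Pop 5 and 7, compute 5 * 7 = 35, push 35
Push 3
Pop 35 and 3, compute 35 + 3 = 38, push 38
Stack result: 38

38


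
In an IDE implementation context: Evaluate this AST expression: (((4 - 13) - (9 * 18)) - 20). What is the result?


Expression: (((4 - 13) - (9 * 18)) - 20)
Evaluating step by step:
  4 - 13 = -9
  9 * 18 = 162
  -9 - 162 = -171
  -171 - 20 = -191
Result: -191

-191


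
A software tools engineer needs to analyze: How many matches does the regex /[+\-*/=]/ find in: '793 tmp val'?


Pattern: /[+\-*/=]/ (operators)
Input: '793 tmp val'
Scanning for matches:
Total matches: 0

0


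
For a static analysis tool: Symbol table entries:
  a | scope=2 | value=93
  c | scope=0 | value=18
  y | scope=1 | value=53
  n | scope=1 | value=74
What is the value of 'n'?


Searching symbol table for 'n':
  a | scope=2 | value=93
  c | scope=0 | value=18
  y | scope=1 | value=53
  n | scope=1 | value=74 <- MATCH
Found 'n' at scope 1 with value 74

74


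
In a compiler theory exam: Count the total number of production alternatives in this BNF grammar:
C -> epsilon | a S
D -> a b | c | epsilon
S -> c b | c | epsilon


Counting alternatives per rule:
  C: 2 alternative(s)
  D: 3 alternative(s)
  S: 3 alternative(s)
Sum: 2 + 3 + 3 = 8

8


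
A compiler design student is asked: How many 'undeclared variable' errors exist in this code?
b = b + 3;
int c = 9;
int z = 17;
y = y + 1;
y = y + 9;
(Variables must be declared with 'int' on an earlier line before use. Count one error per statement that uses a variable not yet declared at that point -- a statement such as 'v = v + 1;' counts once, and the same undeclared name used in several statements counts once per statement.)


Scanning code line by line:
  Line 1: use 'b' -> ERROR (undeclared)
  Line 2: declare 'c' -> declared = ['c']
  Line 3: declare 'z' -> declared = ['c', 'z']
  Line 4: use 'y' -> ERROR (undeclared)
  Line 5: use 'y' -> ERROR (undeclared)
Total undeclared variable errors: 3

3


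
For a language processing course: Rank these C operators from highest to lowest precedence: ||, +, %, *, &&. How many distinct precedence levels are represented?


Looking up precedence for each operator:
  || -> precedence 1
  + -> precedence 5
  % -> precedence 6
  * -> precedence 6
  && -> precedence 2
Sorted highest to lowest: %, *, +, &&, ||
Distinct precedence values: [6, 5, 2, 1]
Number of distinct levels: 4

4


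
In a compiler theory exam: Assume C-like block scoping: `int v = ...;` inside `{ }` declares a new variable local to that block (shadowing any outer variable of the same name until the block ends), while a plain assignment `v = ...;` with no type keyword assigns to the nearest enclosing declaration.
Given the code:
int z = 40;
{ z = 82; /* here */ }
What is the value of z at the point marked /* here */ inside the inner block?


Analyzing scoping rules:
Outer scope: declares z = 40
Inner block: 'z = 82;' has no type keyword, so it is an assignment to the outer z (no shadowing)
Inside the block, after the assignment -> 82
Result: 82

82


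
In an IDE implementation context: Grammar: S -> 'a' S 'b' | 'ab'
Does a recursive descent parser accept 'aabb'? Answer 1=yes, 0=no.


Grammar accepts strings of the form a^n b^n (n >= 1)
Word: 'aabb'
Counting: 2 a's and 2 b's
Check: 2 == 2? Yes
Derivation (S -> aSb applied 1 time(s), then S -> ab): S => aSb => aabb
Accepted

1


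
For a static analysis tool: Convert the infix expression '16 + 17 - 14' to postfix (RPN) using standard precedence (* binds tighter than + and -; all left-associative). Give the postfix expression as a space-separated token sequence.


Applying the shunting-yard algorithm:
  Operand 16 -> output
  Push '+' onto operator stack -> op-stack: [+]
  Operand 17 -> output
  See '-' (prec 1); top '+' (prec 1) >= it -> pop '+' to output
  Push '-' onto operator stack -> op-stack: [-]
  Operand 14 -> output
  End of input: pop '-' to output
Postfix result: 16 17 + 14 -

16 17 + 14 -


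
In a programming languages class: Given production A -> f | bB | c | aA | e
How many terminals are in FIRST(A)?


Production: A -> f | bB | c | aA | e
Examining each alternative for leading terminals:
  A -> f : first terminal = 'f'
  A -> bB : first terminal = 'b'
  A -> c : first terminal = 'c'
  A -> aA : first terminal = 'a'
  A -> e : first terminal = 'e'
FIRST(A) = {a, b, c, e, f}
Count: 5

5


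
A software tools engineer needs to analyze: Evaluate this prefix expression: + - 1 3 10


Parsing prefix expression: + - 1 3 10
Step 1: Innermost operation '- 1 3'
  1 - 3 = -2
Step 2: Outer operation '+ [-2] 10'
  -2 + 10 = 8

8


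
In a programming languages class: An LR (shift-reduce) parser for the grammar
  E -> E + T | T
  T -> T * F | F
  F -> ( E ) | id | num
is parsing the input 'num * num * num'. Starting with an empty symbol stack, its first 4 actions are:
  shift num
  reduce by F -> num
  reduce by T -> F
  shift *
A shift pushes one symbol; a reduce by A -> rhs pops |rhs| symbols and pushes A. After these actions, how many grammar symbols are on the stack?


Tracking the symbol stack through each action:
  Action 1: shift 'num' : push -> stack = [num] (size 1)
  Action 2: reduce by F -> num : pop 1, push F -> stack = [F] (size 1)
  Action 3: reduce by T -> F : pop 1, push T -> stack = [T] (size 1)
  Action 4: shift '*' : push -> stack = [T, *] (size 2)
Final stack size: 2

2


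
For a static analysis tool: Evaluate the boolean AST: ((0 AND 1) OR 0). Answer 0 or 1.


Step 1: Evaluate inner node
  0 AND 1 = 0
Step 2: Evaluate root node
  0 OR 0 = 0

0


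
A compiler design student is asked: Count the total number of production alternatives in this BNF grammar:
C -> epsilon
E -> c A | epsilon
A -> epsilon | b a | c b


Counting alternatives per rule:
  C: 1 alternative(s)
  E: 2 alternative(s)
  A: 3 alternative(s)
Sum: 1 + 2 + 3 = 6

6


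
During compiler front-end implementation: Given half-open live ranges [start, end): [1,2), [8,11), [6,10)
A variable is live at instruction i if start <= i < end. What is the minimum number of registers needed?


Live ranges:
  Var0: [1, 2)
  Var1: [8, 11)
  Var2: [6, 10)
Sweep-line events (position, delta, active):
  pos=1 start -> active=1
  pos=2 end -> active=0
  pos=6 start -> active=1
  pos=8 start -> active=2
  pos=10 end -> active=1
  pos=11 end -> active=0
Maximum simultaneous active: 2
Minimum registers needed: 2

2


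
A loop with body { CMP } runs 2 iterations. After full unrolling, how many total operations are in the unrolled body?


Loop body operations: CMP (1 op per iteration)
Unrolling 2 iterations:
  Iteration 1: CMP (1 ops)
  Iteration 2: CMP (1 ops)
Total: 2 iterations * 1 ops/iter = 2 operations

2


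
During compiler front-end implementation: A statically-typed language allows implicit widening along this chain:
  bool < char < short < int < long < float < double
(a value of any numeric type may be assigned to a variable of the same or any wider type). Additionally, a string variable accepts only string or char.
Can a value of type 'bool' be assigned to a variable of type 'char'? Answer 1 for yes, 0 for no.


Target variable type: char
Source value type: bool
Numeric ranks: bool=0, char=1
Widening allowed iff rank(source) <= rank(target): 0 <= 1? Yes
Result: 1

1


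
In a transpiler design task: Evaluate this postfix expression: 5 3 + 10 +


Processing tokens left to right:
Push 5, Push 3
Pop 5 and 3, compute 5 + 3 = 8, push 8
Push 10
Pop 8 and 10, compute 8 + 10 = 18, push 18
Stack result: 18

18


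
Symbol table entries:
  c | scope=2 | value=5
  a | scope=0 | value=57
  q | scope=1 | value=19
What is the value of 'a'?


Searching symbol table for 'a':
  c | scope=2 | value=5
  a | scope=0 | value=57 <- MATCH
  q | scope=1 | value=19
Found 'a' at scope 0 with value 57

57


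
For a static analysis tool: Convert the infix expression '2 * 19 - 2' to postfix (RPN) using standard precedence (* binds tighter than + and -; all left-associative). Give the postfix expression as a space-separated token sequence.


Applying the shunting-yard algorithm:
  Operand 2 -> output
  Push '*' onto operator stack -> op-stack: [*]
  Operand 19 -> output
  See '-' (prec 1); top '*' (prec 2) >= it -> pop '*' to output
  Push '-' onto operator stack -> op-stack: [-]
  Operand 2 -> output
  End of input: pop '-' to output
Postfix result: 2 19 * 2 -

2 19 * 2 -


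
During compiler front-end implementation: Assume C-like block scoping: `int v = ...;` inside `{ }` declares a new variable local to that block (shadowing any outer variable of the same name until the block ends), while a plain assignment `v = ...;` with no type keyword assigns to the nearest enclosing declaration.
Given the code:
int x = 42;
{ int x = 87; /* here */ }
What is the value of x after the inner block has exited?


Analyzing scoping rules:
Outer scope: declares x = 42
Inner block: 'int x = 87;' declares a NEW x that shadows the outer one
When the block exits the inner x goes out of scope; the outer x was never modified -> 42
Result: 42

42


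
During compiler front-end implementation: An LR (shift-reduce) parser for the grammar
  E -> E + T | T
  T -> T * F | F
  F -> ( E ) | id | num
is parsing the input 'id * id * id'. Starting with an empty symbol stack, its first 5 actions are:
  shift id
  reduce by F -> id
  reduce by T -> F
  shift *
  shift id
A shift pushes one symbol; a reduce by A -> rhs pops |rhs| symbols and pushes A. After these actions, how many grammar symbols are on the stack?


Tracking the symbol stack through each action:
  Action 1: shift 'id' : push -> stack = [id] (size 1)
  Action 2: reduce by F -> id : pop 1, push F -> stack = [F] (size 1)
  Action 3: reduce by T -> F : pop 1, push T -> stack = [T] (size 1)
  Action 4: shift '*' : push -> stack = [T, *] (size 2)
  Action 5: shift 'id' : push -> stack = [T, *, id] (size 3)
Final stack size: 3

3


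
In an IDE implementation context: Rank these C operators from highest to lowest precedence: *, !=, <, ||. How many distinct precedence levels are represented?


Looking up precedence for each operator:
  * -> precedence 6
  != -> precedence 3
  < -> precedence 4
  || -> precedence 1
Sorted highest to lowest: *, <, !=, ||
Distinct precedence values: [6, 4, 3, 1]
Number of distinct levels: 4

4


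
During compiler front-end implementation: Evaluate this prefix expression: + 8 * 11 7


Parsing prefix expression: + 8 * 11 7
Step 1: Innermost operation '* 11 7'
  11 * 7 = 77
Step 2: Outer operation '+ 8 [77]'
  8 + 77 = 85

85


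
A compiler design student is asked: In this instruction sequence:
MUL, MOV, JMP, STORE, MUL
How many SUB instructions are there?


Scanning instruction sequence for SUB:
  Position 1: MUL
  Position 2: MOV
  Position 3: JMP
  Position 4: STORE
  Position 5: MUL
Matches at positions: []
Total SUB count: 0

0


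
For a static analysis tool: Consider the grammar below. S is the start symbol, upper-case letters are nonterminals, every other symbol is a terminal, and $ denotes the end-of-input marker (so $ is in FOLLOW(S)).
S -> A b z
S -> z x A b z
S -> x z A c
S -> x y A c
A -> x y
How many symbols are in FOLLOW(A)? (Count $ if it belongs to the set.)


S is the start symbol and does not occur in any rule body, so FOLLOW(S) = {$}.
Examining every occurrence of A in a rule body:
  S -> A b z : A is followed by terminal 'b' -> add 'b'
  S -> z x A b z : A is followed by terminal 'b' -> add 'b' (already in the set)
  S -> x z A c : A is followed by terminal 'c' -> add 'c'
  S -> x y A c : A is followed by terminal 'c' -> add 'c' (already in the set)
  A -> x y : A does not occur in the body -> contributes nothing
FOLLOW(A) = {b, c}
Count: 2

2


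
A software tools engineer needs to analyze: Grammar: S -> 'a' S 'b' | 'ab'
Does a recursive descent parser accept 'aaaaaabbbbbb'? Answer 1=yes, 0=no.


Grammar accepts strings of the form a^n b^n (n >= 1)
Word: 'aaaaaabbbbbb'
Counting: 6 a's and 6 b's
Check: 6 == 6? Yes
Derivation (S -> aSb applied 5 time(s), then S -> ab): S => aSb => aaSbb => aaaSbbb => aaaaSbbbb => aaaaaSbbbbb => aaaaaabbbbbb
Accepted

1


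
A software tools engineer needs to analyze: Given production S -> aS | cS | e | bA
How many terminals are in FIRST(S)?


Production: S -> aS | cS | e | bA
Examining each alternative for leading terminals:
  S -> aS : first terminal = 'a'
  S -> cS : first terminal = 'c'
  S -> e : first terminal = 'e'
  S -> bA : first terminal = 'b'
FIRST(S) = {a, b, c, e}
Count: 4

4


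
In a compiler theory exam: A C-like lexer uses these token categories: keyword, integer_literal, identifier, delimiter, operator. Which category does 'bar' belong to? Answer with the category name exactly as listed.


Token: 'bar'
Checking categories:
  identifier: YES
  integer_literal: no
  operator: no
  keyword: no
  delimiter: no
Category: identifier

identifier


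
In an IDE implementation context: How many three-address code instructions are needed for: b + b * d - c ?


Expression: b + b * d - c
Generating three-address code (respecting * over +/- precedence):
  Instruction 1: t1 = b * d
  Instruction 2: t2 = b + t1
  Instruction 3: t3 = t2 - c
Total instructions: 3

3


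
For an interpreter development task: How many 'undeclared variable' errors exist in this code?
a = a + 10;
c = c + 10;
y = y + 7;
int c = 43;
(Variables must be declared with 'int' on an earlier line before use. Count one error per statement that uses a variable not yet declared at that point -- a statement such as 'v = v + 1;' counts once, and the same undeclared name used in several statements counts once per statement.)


Scanning code line by line:
  Line 1: use 'a' -> ERROR (undeclared)
  Line 2: use 'c' -> ERROR (undeclared)
  Line 3: use 'y' -> ERROR (undeclared)
  Line 4: declare 'c' -> declared = ['c']
Total undeclared variable errors: 3

3


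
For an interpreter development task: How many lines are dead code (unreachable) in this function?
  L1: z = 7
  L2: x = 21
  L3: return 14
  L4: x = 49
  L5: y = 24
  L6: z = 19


Analyzing control flow:
  L1: reachable (before return)
  L2: reachable (before return)
  L3: reachable (return statement)
  L4: DEAD (after return at L3)
  L5: DEAD (after return at L3)
  L6: DEAD (after return at L3)
Return at L3, total lines = 6
Dead lines: L4 through L6
Count: 3

3


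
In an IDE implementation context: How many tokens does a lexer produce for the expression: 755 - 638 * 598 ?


Scanning '755 - 638 * 598'
Token 1: '755' -> integer_literal
Token 2: '-' -> operator
Token 3: '638' -> integer_literal
Token 4: '*' -> operator
Token 5: '598' -> integer_literal
Total tokens: 5

5


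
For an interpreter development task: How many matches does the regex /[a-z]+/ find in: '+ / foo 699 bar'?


Pattern: /[a-z]+/ (identifiers)
Input: '+ / foo 699 bar'
Scanning for matches:
  Match 1: 'foo'
  Match 2: 'bar'
Total matches: 2

2


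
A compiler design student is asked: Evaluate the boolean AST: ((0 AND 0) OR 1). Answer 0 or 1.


Step 1: Evaluate inner node
  0 AND 0 = 0
Step 2: Evaluate root node
  0 OR 1 = 1

1


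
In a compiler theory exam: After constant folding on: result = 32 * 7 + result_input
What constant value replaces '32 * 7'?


Identifying constant sub-expression:
  Original: result = 32 * 7 + result_input
  32 and 7 are both compile-time constants
  Evaluating: 32 * 7 = 224
  After folding: result = 224 + result_input

224


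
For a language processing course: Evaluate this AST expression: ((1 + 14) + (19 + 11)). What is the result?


Expression: ((1 + 14) + (19 + 11))
Evaluating step by step:
  1 + 14 = 15
  19 + 11 = 30
  15 + 30 = 45
Result: 45

45


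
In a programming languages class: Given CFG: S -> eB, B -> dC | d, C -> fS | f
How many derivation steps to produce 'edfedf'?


Grammar: S -> eB, B -> dC | d, C -> fS | f
Deriving 'edfedf':
Step 1: S -> eB => eB
Step 2: B -> dC => edC
Step 3: C -> fS => edfS
Step 4: S -> eB => edfeB
Step 5: B -> dC => edfedC
Step 6: C -> f => edfedf
Total derivation steps: 6

6


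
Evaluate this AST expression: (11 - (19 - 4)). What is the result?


Expression: (11 - (19 - 4))
Evaluating step by step:
  19 - 4 = 15
  11 - 15 = -4
Result: -4

-4


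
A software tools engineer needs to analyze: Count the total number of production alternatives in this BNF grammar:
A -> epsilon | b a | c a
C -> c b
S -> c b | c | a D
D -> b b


Counting alternatives per rule:
  A: 3 alternative(s)
  C: 1 alternative(s)
  S: 3 alternative(s)
  D: 1 alternative(s)
Sum: 3 + 1 + 3 + 1 = 8

8


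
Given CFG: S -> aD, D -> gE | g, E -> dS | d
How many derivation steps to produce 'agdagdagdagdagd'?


Grammar: S -> aD, D -> gE | g, E -> dS | d
Deriving 'agdagdagdagdagd':
Step 1: S -> aD => aD
Step 2: D -> gE => agE
Step 3: E -> dS => agdS
Step 4: S -> aD => agdaD
Step 5: D -> gE => agdagE
Step 6: E -> dS => agdagdS
Step 7: S -> aD => agdagdaD
Step 8: D -> gE => agdagdagE
Step 9: E -> dS => agdagdagdS
Step 10: S -> aD => agdagdagdaD
Step 11: D -> gE => agdagdagdagE
Step 12: E -> dS => agdagdagdagdS
Step 13: S -> aD => agdagdagdagdaD
Step 14: D -> gE => agdagdagdagdagE
Step 15: E -> d => agdagdagdagdagd
Total derivation steps: 15

15


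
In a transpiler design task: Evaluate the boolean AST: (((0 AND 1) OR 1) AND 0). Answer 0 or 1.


Step 1: Evaluate inner node
  0 AND 1 = 0
Step 2: Evaluate next node
  0 OR 1 = 1
Step 3: Evaluate root node
  1 AND 0 = 0

0


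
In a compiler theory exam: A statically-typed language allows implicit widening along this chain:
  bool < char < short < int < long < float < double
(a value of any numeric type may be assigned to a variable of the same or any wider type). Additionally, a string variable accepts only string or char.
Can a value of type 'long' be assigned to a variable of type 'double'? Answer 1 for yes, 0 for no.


Target variable type: double
Source value type: long
Numeric ranks: long=4, double=6
Widening allowed iff rank(source) <= rank(target): 4 <= 6? Yes
Result: 1

1


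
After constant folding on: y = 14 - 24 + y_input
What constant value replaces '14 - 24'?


Identifying constant sub-expression:
  Original: y = 14 - 24 + y_input
  14 and 24 are both compile-time constants
  Evaluating: 14 - 24 = -10
  After folding: y = -10 + y_input

-10


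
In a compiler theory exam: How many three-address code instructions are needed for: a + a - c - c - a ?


Expression: a + a - c - c - a
Generating three-address code (respecting * over +/- precedence):
  Instruction 1: t1 = a + a
  Instruction 2: t2 = t1 - c
  Instruction 3: t3 = t2 - c
  Instruction 4: t4 = t3 - a
Total instructions: 4

4


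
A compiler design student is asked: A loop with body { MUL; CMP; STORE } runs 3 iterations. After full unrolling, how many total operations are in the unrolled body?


Loop body operations: MUL, CMP, STORE (3 ops per iteration)
Unrolling 3 iterations:
  Iteration 1: MUL, CMP, STORE (3 ops)
  Iteration 2: MUL, CMP, STORE (3 ops)
  Iteration 3: MUL, CMP, STORE (3 ops)
Total: 3 iterations * 3 ops/iter = 9 operations

9


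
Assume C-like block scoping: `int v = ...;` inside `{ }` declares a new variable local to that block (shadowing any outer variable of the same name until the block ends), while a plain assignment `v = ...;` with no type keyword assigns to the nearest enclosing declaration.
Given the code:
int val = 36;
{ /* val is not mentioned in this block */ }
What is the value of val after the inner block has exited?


Analyzing scoping rules:
Outer scope: declares val = 36
Inner block: val is neither redeclared nor assigned -> unchanged
After the block -> 36
Result: 36

36


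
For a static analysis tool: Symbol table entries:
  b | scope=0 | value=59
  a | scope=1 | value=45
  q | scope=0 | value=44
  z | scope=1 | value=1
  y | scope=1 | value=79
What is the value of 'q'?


Searching symbol table for 'q':
  b | scope=0 | value=59
  a | scope=1 | value=45
  q | scope=0 | value=44 <- MATCH
  z | scope=1 | value=1
  y | scope=1 | value=79
Found 'q' at scope 0 with value 44

44


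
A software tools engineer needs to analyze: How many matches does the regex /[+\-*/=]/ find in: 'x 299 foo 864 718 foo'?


Pattern: /[+\-*/=]/ (operators)
Input: 'x 299 foo 864 718 foo'
Scanning for matches:
Total matches: 0

0


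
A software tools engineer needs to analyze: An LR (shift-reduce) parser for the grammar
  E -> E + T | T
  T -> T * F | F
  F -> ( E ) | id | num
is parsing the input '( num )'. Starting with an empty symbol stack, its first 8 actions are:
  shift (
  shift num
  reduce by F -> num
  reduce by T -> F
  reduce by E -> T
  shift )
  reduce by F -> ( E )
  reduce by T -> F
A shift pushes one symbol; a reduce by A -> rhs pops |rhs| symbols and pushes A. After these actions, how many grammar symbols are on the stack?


Tracking the symbol stack through each action:
  Action 1: shift '(' : push -> stack = [(] (size 1)
  Action 2: shift 'num' : push -> stack = [(, num] (size 2)
  Action 3: reduce by F -> num : pop 1, push F -> stack = [(, F] (size 2)
  Action 4: reduce by T -> F : pop 1, push T -> stack = [(, T] (size 2)
  Action 5: reduce by E -> T : pop 1, push E -> stack = [(, E] (size 2)
  Action 6: shift ')' : push -> stack = [(, E, )] (size 3)
  Action 7: reduce by F -> ( E ) : pop 3, push F -> stack = [F] (size 1)
  Action 8: reduce by T -> F : pop 1, push T -> stack = [T] (size 1)
Final stack size: 1

1


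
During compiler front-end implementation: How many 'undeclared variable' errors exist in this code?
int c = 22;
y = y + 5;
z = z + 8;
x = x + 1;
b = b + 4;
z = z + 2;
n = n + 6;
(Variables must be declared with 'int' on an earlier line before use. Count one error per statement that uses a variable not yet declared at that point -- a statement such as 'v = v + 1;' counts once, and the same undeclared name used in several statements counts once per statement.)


Scanning code line by line:
  Line 1: declare 'c' -> declared = ['c']
  Line 2: use 'y' -> ERROR (undeclared)
  Line 3: use 'z' -> ERROR (undeclared)
  Line 4: use 'x' -> ERROR (undeclared)
  Line 5: use 'b' -> ERROR (undeclared)
  Line 6: use 'z' -> ERROR (undeclared)
  Line 7: use 'n' -> ERROR (undeclared)
Total undeclared variable errors: 6

6


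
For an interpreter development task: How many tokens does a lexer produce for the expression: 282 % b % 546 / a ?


Scanning '282 % b % 546 / a'
Token 1: '282' -> integer_literal
Token 2: '%' -> operator
Token 3: 'b' -> identifier
Token 4: '%' -> operator
Token 5: '546' -> integer_literal
Token 6: '/' -> operator
Token 7: 'a' -> identifier
Total tokens: 7

7


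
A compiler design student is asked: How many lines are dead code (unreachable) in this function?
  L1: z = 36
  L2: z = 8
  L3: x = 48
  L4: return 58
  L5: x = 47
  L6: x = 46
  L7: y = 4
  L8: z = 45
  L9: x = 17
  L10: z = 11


Analyzing control flow:
  L1: reachable (before return)
  L2: reachable (before return)
  L3: reachable (before return)
  L4: reachable (return statement)
  L5: DEAD (after return at L4)
  L6: DEAD (after return at L4)
  L7: DEAD (after return at L4)
  L8: DEAD (after return at L4)
  L9: DEAD (after return at L4)
  L10: DEAD (after return at L4)
Return at L4, total lines = 10
Dead lines: L5 through L10
Count: 6

6


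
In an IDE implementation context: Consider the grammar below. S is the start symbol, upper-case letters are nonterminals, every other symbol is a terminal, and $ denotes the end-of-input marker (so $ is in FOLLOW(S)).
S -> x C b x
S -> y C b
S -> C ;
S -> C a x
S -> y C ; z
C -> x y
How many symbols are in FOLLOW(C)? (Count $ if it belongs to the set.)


S is the start symbol and does not occur in any rule body, so FOLLOW(S) = {$}.
Examining every occurrence of C in a rule body:
  S -> x C b x : C is followed by terminal 'b' -> add 'b'
  S -> y C b : C is followed by terminal 'b' -> add 'b' (already in the set)
  S -> C ; : C is followed by terminal ';' -> add ';'
  S -> C a x : C is followed by terminal 'a' -> add 'a'
  S -> y C ; z : C is followed by terminal ';' -> add ';' (already in the set)
  C -> x y : C does not occur in the body -> contributes nothing
FOLLOW(C) = {;, a, b}
Count: 3

3


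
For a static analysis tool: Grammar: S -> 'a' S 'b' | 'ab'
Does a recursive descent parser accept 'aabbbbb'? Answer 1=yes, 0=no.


Grammar accepts strings of the form a^n b^n (n >= 1)
Word: 'aabbbbb'
Counting: 2 a's and 5 b's
Check: 2 == 5? No
Mismatch: a-count != b-count
Rejected

0


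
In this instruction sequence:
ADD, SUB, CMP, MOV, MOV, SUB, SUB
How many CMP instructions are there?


Scanning instruction sequence for CMP:
  Position 1: ADD
  Position 2: SUB
  Position 3: CMP <- MATCH
  Position 4: MOV
  Position 5: MOV
  Position 6: SUB
  Position 7: SUB
Matches at positions: [3]
Total CMP count: 1

1


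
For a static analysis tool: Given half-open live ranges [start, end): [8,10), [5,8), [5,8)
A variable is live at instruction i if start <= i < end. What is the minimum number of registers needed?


Live ranges:
  Var0: [8, 10)
  Var1: [5, 8)
  Var2: [5, 8)
Sweep-line events (position, delta, active):
  pos=5 start -> active=1
  pos=5 start -> active=2
  pos=8 end -> active=1
  pos=8 end -> active=0
  pos=8 start -> active=1
  pos=10 end -> active=0
Maximum simultaneous active: 2
Minimum registers needed: 2

2


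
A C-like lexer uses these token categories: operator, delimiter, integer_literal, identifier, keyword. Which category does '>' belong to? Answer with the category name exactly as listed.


Token: '>'
Checking categories:
  identifier: no
  integer_literal: no
  operator: YES
  keyword: no
  delimiter: no
Category: operator

operator


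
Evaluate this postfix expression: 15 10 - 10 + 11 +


Processing tokens left to right:
Push 15, Push 10
Pop 15 and 10, compute 15 - 10 = 5, push 5
Push 10
Pop 5 and 10, compute 5 + 10 = 15, push 15
Push 11
Pop 15 and 11, compute 15 + 11 = 26, push 26
Stack result: 26

26


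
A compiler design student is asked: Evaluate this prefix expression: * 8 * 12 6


Parsing prefix expression: * 8 * 12 6
Step 1: Innermost operation '* 12 6'
  12 * 6 = 72
Step 2: Outer operation '* 8 [72]'
  8 * 72 = 576

576


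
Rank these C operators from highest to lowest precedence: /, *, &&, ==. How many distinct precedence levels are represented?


Looking up precedence for each operator:
  / -> precedence 6
  * -> precedence 6
  && -> precedence 2
  == -> precedence 3
Sorted highest to lowest: /, *, ==, &&
Distinct precedence values: [6, 3, 2]
Number of distinct levels: 3

3


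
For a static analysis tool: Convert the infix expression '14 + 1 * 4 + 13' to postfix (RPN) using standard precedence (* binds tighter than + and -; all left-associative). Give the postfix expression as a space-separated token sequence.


Applying the shunting-yard algorithm:
  Operand 14 -> output
  Push '+' onto operator stack -> op-stack: [+]
  Operand 1 -> output
  Push '*' onto operator stack -> op-stack: [+, *]
  Operand 4 -> output
  See '+' (prec 1); top '*' (prec 2) >= it -> pop '*' to output
  See '+' (prec 1); top '+' (prec 1) >= it -> pop '+' to output
  Push '+' onto operator stack -> op-stack: [+]
  Operand 13 -> output
  End of input: pop '+' to output
Postfix result: 14 1 4 * + 13 +

14 1 4 * + 13 +


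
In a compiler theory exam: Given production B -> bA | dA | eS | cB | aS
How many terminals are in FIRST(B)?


Production: B -> bA | dA | eS | cB | aS
Examining each alternative for leading terminals:
  B -> bA : first terminal = 'b'
  B -> dA : first terminal = 'd'
  B -> eS : first terminal = 'e'
  B -> cB : first terminal = 'c'
  B -> aS : first terminal = 'a'
FIRST(B) = {a, b, c, d, e}
Count: 5

5


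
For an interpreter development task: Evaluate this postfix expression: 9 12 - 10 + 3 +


Processing tokens left to right:
Push 9, Push 12
Pop 9 and 12, compute 9 - 12 = -3, push -3
Push 10
Pop -3 and 10, compute -3 + 10 = 7, push 7
Push 3
Pop 7 and 3, compute 7 + 3 = 10, push 10
Stack result: 10

10


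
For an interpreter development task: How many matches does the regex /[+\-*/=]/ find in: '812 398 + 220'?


Pattern: /[+\-*/=]/ (operators)
Input: '812 398 + 220'
Scanning for matches:
  Match 1: '+'
Total matches: 1

1


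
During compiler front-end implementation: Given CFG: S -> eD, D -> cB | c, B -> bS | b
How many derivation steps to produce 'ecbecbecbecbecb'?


Grammar: S -> eD, D -> cB | c, B -> bS | b
Deriving 'ecbecbecbecbecb':
Step 1: S -> eD => eD
Step 2: D -> cB => ecB
Step 3: B -> bS => ecbS
Step 4: S -> eD => ecbeD
Step 5: D -> cB => ecbecB
Step 6: B -> bS => ecbecbS
Step 7: S -> eD => ecbecbeD
Step 8: D -> cB => ecbecbecB
Step 9: B -> bS => ecbecbecbS
Step 10: S -> eD => ecbecbecbeD
Step 11: D -> cB => ecbecbecbecB
Step 12: B -> bS => ecbecbecbecbS
Step 13: S -> eD => ecbecbecbecbeD
Step 14: D -> cB => ecbecbecbecbecB
Step 15: B -> b => ecbecbecbecbecb
Total derivation steps: 15

15
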